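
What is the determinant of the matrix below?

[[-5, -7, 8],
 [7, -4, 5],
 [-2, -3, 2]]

-99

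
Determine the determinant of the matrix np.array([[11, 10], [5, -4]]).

-94

det = 11·(-4) − 10·5 = -44 − 50 = -94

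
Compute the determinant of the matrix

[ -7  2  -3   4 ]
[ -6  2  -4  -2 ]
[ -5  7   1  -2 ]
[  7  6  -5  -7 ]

Expand along row 1:
  + (-7) · M_11   where M_11 = det([2 -4 -2; 7 1 -2; 6 -5 -7]) = -100
  − (2) · M_12   where M_12 = det([-6 -4 -2; -5 1 -2; 7 -5 -7]) = 262
  + (-3) · M_13   where M_13 = det([-6 2 -2; -5 7 -2; 7 6 -7]) = 282
  − (4) · M_14   where M_14 = det([-6 2 -4; -5 7 1; 7 6 -5]) = 526
det = (+1)·(-7)·(-100) + (-1)·(2)·(262) + (+1)·(-3)·(282) + (-1)·(4)·(526) = -2774

-2774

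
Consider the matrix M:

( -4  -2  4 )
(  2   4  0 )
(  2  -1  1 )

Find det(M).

det(M) = -52

Expand along row 2:
  − 2 · |-2 4; -1 1| = −2·(-2 − (-4)) = -4
  + 4 · |-4 4; 2 1| = 4·(-4 − 8) = -48
Sum: (-4) + (-48) = -52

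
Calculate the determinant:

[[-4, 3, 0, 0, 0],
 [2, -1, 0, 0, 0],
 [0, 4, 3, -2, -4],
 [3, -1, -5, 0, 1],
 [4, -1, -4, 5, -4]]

-266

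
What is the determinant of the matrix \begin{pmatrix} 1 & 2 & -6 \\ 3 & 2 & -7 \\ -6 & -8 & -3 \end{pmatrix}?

The determinant is 112.

Expand along column 1:
  + 1 · |2 -7; -8 -3| = 1·(-6 − 56) = -62
  − 3 · |2 -6; -8 -3| = −3·(-6 − 48) = 162
  + (-6) · |2 -6; 2 -7| = (-6)·(-14 − (-12)) = 12
Sum: (-62) + (162) + (12) = 112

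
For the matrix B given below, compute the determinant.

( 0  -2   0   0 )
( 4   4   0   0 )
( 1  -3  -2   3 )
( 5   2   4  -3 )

-48

B is block lower-triangular with a 2×2 block and a 2×2 block on the diagonal, so its determinant equals the product of the determinants of the diagonal blocks.
det of the 2×2 block = 8
det of the 2×2 block = -6
det = (8)·(-6) = -48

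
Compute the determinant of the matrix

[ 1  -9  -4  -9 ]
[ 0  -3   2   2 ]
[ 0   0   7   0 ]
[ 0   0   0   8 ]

-168

The matrix is upper triangular, so the determinant is the product of the diagonal entries:
det = (1) · (-3) · (7) · (8) = -168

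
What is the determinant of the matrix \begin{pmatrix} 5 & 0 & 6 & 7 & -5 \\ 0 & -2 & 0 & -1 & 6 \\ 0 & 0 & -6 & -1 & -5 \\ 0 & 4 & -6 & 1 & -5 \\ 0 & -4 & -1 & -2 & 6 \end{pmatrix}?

-120

Expand along column 1 (it has 4 zeros):
  + (5) · M_11   where M_11 = det([-2 0 -1 6; 0 -6 -1 -5; 4 -6 1 -5; -4 -1 -2 6]) = -24
det = (+1)·(5)·(-24) = -120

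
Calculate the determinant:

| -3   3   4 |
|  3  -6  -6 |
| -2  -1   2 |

12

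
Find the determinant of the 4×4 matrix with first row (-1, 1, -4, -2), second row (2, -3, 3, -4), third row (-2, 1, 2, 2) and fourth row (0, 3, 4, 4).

Expand along row 4 (it has 1 zero):
  + (3) · M_42   where M_42 = det([-1 -4 -2; 2 3 -4; -2 2 2]) = -50
  − (4) · M_43   where M_43 = det([-1 1 -2; 2 -3 -4; -2 1 2]) = 14
  + (4) · M_44   where M_44 = det([-1 1 -4; 2 -3 3; -2 1 2]) = 15
det = (+1)·(3)·(-50) + (-1)·(4)·(14) + (+1)·(4)·(15) = -146

-146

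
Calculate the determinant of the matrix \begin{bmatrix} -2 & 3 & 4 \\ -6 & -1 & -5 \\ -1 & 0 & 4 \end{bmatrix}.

91

Expand along column 2:
  − 3 · |-6 -5; -1 4| = −3·(-24 − 5) = 87
  + (-1) · |-2 4; -1 4| = (-1)·(-8 − (-4)) = 4
Sum: (87) + (4) = 91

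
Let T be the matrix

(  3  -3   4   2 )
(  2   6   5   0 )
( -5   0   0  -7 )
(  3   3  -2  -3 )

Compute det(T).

-1617

Expand along row 3 (it has 2 zeros):
  + (-5) · M_31   where M_31 = det([-3 4 2; 6 5 0; 3 -2 -3]) = 63
  − (-7) · M_34   where M_34 = det([3 -3 4; 2 6 5; 3 3 -2]) = -186
det = (+1)·(-5)·(63) + (-1)·(-7)·(-186) = -1617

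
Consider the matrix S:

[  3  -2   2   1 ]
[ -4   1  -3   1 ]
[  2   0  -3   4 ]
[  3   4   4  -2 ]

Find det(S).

The determinant is 145.

Expand along row 3 (it has 1 zero):
  + (2) · M_31   where M_31 = det([-2 2 1; 1 -3 1; 4 4 -2]) = 24
  + (-3) · M_33   where M_33 = det([3 -2 1; -4 1 1; 3 4 -2]) = -27
  − (4) · M_34   where M_34 = det([3 -2 2; -4 1 -3; 3 4 4]) = -4
det = (+1)·(2)·(24) + (+1)·(-3)·(-27) + (-1)·(4)·(-4) = 145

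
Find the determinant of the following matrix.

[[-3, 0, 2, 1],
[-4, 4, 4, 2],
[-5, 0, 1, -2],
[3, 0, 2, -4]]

-260

Expand along column 2 (it has 3 zeros):
  + (4) · M_22   where M_22 = det([-3 2 1; -5 1 -2; 3 2 -4]) = -65
det = (+1)·(4)·(-65) = -260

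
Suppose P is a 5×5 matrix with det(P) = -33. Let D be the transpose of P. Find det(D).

The determinant is -33.

det(Pᵀ) = det(P).
det(D) = (1)·(-33) = -33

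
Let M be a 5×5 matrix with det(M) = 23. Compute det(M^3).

det(M^3) = (det M)^3 = (23)^3 = 12167

12167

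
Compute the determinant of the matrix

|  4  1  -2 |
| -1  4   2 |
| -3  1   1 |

Expand along column 1:
  + 4 · |4 2; 1 1| = 4·(4 − 2) = 8
  − (-1) · |1 -2; 1 1| = −(-1)·(1 − (-2)) = 3
  + (-3) · |1 -2; 4 2| = (-3)·(2 − (-8)) = -30
Sum: (8) + (3) + (-30) = -19

-19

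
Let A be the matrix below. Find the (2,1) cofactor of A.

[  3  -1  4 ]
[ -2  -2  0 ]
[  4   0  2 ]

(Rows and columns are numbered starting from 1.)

Delete row 2 and column 1; the remaining 2×2 submatrix is [-1 4; 0 2].
Its determinant is (-1)·2 − 4·0 = -2.
The cofactor carries sign (−1)^(2+1) = −1, so C_{2,1} = −(-2) = 2.

2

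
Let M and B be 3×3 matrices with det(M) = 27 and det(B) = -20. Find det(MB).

det(MB) = det(M)·det(B) = (27)·(-20) = -540

The determinant is -540.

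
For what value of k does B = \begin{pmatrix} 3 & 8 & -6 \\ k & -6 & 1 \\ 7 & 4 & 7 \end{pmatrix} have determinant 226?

Expanding along the row containing k, det(B) is linear in k: det(B) = (-80)·k + (-334).
Set (-80)·k + (-334) = 226  ⇒  (-80)·k = 560  ⇒  k = -7.

k = -7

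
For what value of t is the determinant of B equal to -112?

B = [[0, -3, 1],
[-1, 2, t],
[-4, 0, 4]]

Expanding along the row containing t, det(B) is linear in t: det(B) = (12)·t + (-4).
Set (12)·t + (-4) = -112  ⇒  (12)·t = -108  ⇒  t = -9.

t = -9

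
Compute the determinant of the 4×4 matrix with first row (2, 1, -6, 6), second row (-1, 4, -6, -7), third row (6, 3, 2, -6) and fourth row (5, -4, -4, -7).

-5432

Expand along row 1:
  + (2) · M_11   where M_11 = det([4 -6 -7; 3 2 -6; -4 -4 -7]) = -394
  − (1) · M_12   where M_12 = det([-1 -6 -7; 6 2 -6; 5 -4 -7]) = 204
  + (-6) · M_13   where M_13 = det([-1 4 -7; 6 3 -6; 5 -4 -7]) = 366
  − (6) · M_14   where M_14 = det([-1 4 -6; 6 3 2; 5 -4 -4]) = 374
det = (+1)·(2)·(-394) + (-1)·(1)·(204) + (+1)·(-6)·(366) + (-1)·(6)·(374) = -5432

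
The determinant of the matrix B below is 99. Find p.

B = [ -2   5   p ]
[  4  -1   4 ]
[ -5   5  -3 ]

p = 7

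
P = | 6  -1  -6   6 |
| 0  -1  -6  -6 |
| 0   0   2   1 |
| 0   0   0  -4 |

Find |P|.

P is upper triangular, so det(P) is the product of the diagonal entries:
det = (6) · (-1) · (2) · (-4) = 48

|P| = 48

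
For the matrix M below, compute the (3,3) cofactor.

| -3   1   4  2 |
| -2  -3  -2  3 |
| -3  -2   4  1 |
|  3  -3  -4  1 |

23

Delete row 3 and column 3; the remaining 3×3 submatrix is [-3 1 2; -2 -3 3; 3 -3 1].
Its determinant is 23.
The cofactor carries sign (−1)^(3+3) = +1, so C_{3,3} = +(23) = 23.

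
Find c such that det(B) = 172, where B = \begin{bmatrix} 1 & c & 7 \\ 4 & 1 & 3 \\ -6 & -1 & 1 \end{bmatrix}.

Expanding along the row containing c, det(B) is linear in c: det(B) = (-22)·c + (18).
Set (-22)·c + (18) = 172  ⇒  (-22)·c = 154  ⇒  c = -7.

-7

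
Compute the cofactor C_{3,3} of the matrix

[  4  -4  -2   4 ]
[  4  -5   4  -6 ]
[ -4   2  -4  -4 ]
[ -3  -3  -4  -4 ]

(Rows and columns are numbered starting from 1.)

Delete row 3 and column 3; the remaining 3×3 submatrix is [4 -4 4; 4 -5 -6; -3 -3 -4].
Its determinant is -236.
The cofactor carries sign (−1)^(3+3) = +1, so C_{3,3} = +(-236) = -236.

-236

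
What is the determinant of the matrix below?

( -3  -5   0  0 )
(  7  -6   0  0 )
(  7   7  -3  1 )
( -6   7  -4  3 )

The matrix is block lower-triangular with a 2×2 block and a 2×2 block on the diagonal, so its determinant equals the product of the determinants of the diagonal blocks.
det of the 2×2 block = 53
det of the 2×2 block = -5
det = (53)·(-5) = -265

-265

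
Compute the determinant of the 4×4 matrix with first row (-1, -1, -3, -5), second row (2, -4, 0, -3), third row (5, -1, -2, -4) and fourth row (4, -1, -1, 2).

-295

Expand along row 2 (it has 1 zero):
  − (2) · M_21   where M_21 = det([-1 -3 -5; -1 -2 -4; -1 -1 2]) = -5
  + (-4) · M_22   where M_22 = det([-1 -3 -5; 5 -2 -4; 4 -1 2]) = 71
  + (-3) · M_24   where M_24 = det([-1 -1 -3; 5 -1 -2; 4 -1 -1]) = 7
det = (-1)·(2)·(-5) + (+1)·(-4)·(71) + (+1)·(-3)·(7) = -295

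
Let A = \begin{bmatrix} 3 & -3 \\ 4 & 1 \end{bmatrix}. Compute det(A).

det(A) = 3·1 − (-3)·4 = 3 − (-12) = 15

15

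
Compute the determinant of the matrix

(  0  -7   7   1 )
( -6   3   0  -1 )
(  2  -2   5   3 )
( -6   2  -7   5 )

-1832

Expand along row 1 (it has 1 zero):
  − (-7) · M_12   where M_12 = det([-6 0 -1; 2 5 3; -6 -7 5]) = -292
  + (7) · M_13   where M_13 = det([-6 3 -1; 2 -2 3; -6 2 5]) = 20
  − (1) · M_14   where M_14 = det([-6 3 0; 2 -2 5; -6 2 -7]) = -72
det = (-1)·(-7)·(-292) + (+1)·(7)·(20) + (-1)·(1)·(-72) = -1832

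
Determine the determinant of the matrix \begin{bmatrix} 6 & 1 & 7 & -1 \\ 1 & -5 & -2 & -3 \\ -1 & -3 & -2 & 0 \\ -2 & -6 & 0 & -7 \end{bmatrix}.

The determinant is 368.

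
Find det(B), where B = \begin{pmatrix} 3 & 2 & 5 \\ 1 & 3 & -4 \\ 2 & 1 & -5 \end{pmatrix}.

det(B) = -64

Expand along row 1:
  + 3 · |3 -4; 1 -5| = 3·(-15 − (-4)) = -33
  − 2 · |1 -4; 2 -5| = −2·(-5 − (-8)) = -6
  + 5 · |1 3; 2 1| = 5·(1 − 6) = -25
Sum: (-33) + (-6) + (-25) = -64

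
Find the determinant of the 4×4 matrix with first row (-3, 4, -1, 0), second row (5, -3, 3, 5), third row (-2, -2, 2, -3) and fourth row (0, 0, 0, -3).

The determinant is 144.

Expand along row 4 (it has 3 zeros):
  + (-3) · M_44   where M_44 = det([-3 4 -1; 5 -3 3; -2 -2 2]) = -48
det = (+1)·(-3)·(-48) = 144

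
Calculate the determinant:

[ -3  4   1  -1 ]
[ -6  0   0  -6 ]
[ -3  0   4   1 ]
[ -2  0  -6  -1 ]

Expand along column 2 (it has 3 zeros):
  − (4) · M_12   where M_12 = det([-6 0 -6; -3 4 1; -2 -6 -1]) = -168
det = (-1)·(4)·(-168) = 672

672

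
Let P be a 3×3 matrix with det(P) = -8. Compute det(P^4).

4096

det(P^4) = (det P)^4 = (-8)^4 = 4096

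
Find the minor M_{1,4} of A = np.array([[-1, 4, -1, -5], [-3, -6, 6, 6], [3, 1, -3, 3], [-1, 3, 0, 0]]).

15

Delete row 1 and column 4; the remaining 3×3 submatrix is [-3 -6 6; 3 1 -3; -1 3 0].
Its determinant is 15.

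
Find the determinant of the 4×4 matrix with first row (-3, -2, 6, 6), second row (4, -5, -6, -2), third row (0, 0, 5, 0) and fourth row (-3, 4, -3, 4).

Expand along row 3 (it has 3 zeros):
  + (5) · M_33   where M_33 = det([-3 -2 6; 4 -5 -2; -3 4 4]) = 62
det = (+1)·(5)·(62) = 310

The determinant is 310.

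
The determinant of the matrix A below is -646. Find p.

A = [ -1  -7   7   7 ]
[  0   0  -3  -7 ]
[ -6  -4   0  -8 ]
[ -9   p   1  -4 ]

p = -6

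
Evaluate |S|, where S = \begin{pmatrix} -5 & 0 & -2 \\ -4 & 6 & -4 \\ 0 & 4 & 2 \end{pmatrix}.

-108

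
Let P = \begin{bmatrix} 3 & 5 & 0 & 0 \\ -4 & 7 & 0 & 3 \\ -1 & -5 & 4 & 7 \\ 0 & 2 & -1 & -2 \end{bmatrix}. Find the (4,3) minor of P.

317

Delete row 4 and column 3; the remaining 3×3 submatrix is [3 5 0; -4 7 3; -1 -5 7].
Its determinant is 317.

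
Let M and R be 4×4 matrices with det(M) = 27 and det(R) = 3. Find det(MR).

det(MR) = det(M)·det(R) = (27)·(3) = 81

|MR| = 81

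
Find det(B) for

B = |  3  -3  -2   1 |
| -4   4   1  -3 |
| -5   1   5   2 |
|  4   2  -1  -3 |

det(B) = 60

Expand along row 1:
  + (3) · M_11   where M_11 = det([4 1 -3; 1 5 2; 2 -1 -3]) = -12
  − (-3) · M_12   where M_12 = det([-4 1 -3; -5 5 2; 4 -1 -3]) = 90
  + (-2) · M_13   where M_13 = det([-4 4 -3; -5 1 2; 4 2 -3]) = 42
  − (1) · M_14   where M_14 = det([-4 4 1; -5 1 5; 4 2 -1]) = 90
det = (+1)·(3)·(-12) + (-1)·(-3)·(90) + (+1)·(-2)·(42) + (-1)·(1)·(90) = 60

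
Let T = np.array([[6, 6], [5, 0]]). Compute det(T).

det(T) = -30

det(T) = 6·0 − 6·5 = 0 − 30 = -30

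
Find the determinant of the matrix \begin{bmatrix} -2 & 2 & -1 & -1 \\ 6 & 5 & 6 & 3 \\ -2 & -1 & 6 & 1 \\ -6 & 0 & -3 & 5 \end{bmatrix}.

The determinant is -1304.

Expand along row 4 (it has 1 zero):
  − (-6) · M_41   where M_41 = det([2 -1 -1; 5 6 3; -1 6 1]) = -52
  − (-3) · M_43   where M_43 = det([-2 2 -1; 6 5 3; -2 -1 1]) = -44
  + (5) · M_44   where M_44 = det([-2 2 -1; 6 5 6; -2 -1 6]) = -172
det = (-1)·(-6)·(-52) + (-1)·(-3)·(-44) + (+1)·(5)·(-172) = -1304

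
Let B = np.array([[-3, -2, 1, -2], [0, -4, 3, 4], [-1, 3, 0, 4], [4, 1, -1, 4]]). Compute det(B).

Expand along row 2 (it has 1 zero):
  + (-4) · M_22   where M_22 = det([-3 1 -2; -1 0 4; 4 -1 4]) = 6
  − (3) · M_23   where M_23 = det([-3 -2 -2; -1 3 4; 4 1 4]) = -38
  + (4) · M_24   where M_24 = det([-3 -2 1; -1 3 0; 4 1 -1]) = -2
det = (+1)·(-4)·(6) + (-1)·(3)·(-38) + (+1)·(4)·(-2) = 82

82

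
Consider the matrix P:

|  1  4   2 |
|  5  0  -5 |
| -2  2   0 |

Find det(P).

det(P) = 70

Expand along row 2:
  − 5 · |4 2; 2 0| = −5·(0 − 4) = 20
  − (-5) · |1 4; -2 2| = −(-5)·(2 − (-8)) = 50
Sum: (20) + (50) = 70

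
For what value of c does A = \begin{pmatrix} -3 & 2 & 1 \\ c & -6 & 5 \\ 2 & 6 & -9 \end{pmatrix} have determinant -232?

Expanding along the row containing c, det(A) is linear in c: det(A) = (24)·c + (-40).
Set (24)·c + (-40) = -232  ⇒  (24)·c = -192  ⇒  c = -8.

-8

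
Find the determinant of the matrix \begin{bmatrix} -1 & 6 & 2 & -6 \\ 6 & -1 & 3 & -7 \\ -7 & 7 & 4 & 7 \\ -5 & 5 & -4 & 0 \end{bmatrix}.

Expand along row 4 (it has 1 zero):
  − (-5) · M_41   where M_41 = det([6 2 -6; -1 3 -7; 7 4 7]) = 360
  + (5) · M_42   where M_42 = det([-1 2 -6; 6 3 -7; -7 4 7]) = -305
  − (-4) · M_43   where M_43 = det([-1 6 -6; 6 -1 -7; -7 7 7]) = -210
det = (-1)·(-5)·(360) + (+1)·(5)·(-305) + (-1)·(-4)·(-210) = -565

-565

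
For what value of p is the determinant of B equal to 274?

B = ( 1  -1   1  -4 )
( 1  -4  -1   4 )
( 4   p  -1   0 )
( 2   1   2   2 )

p = 1

Expanding along the column containing p, det(B) is linear in p: det(B) = (20)·p + (254).
Set (20)·p + (254) = 274  ⇒  (20)·p = 20  ⇒  p = 1.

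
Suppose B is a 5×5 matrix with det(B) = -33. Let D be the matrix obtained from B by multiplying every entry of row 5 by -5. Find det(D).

Scaling one row by -5 multiplies the determinant by -5.
det(D) = (-5)·(-33) = 165

|D| = 165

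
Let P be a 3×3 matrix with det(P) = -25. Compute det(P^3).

det(P^3) = (det P)^3 = (-25)^3 = -15625

-15625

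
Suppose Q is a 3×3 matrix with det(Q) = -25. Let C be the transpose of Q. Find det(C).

det(C) = -25

det(Qᵀ) = det(Q).
det(C) = (1)·(-25) = -25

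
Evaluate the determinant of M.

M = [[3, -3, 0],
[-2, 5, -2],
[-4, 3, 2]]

Expand along row 1:
  + 3 · |5 -2; 3 2| = 3·(10 − (-6)) = 48
  − (-3) · |-2 -2; -4 2| = −(-3)·(-4 − 8) = -36
Sum: (48) + (-36) = 12

The determinant is 12.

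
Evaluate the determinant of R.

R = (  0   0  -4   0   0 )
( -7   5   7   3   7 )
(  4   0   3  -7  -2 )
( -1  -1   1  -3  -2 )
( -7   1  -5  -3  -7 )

3984

Expand along row 1 (it has 4 zeros):
  + (-4) · M_13   where M_13 = det([-7 5 3 7; 4 0 -7 -2; -1 -1 -3 -2; -7 1 -3 -7]) = -996
det = (+1)·(-4)·(-996) = 3984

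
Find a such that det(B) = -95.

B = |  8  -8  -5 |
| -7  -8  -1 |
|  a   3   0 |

Expanding along the column containing a, det(B) is linear in a: det(B) = (-32)·a + (129).
Set (-32)·a + (129) = -95  ⇒  (-32)·a = -224  ⇒  a = 7.

7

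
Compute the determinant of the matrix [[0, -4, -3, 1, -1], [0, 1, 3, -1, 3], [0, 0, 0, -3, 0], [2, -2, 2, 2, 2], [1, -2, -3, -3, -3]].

-12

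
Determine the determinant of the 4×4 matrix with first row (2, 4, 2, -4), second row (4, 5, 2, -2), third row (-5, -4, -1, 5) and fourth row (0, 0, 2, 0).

The determinant is 84.

Expand along row 4 (it has 3 zeros):
  − (2) · M_43   where M_43 = det([2 4 -4; 4 5 -2; -5 -4 5]) = -42
det = (-1)·(2)·(-42) = 84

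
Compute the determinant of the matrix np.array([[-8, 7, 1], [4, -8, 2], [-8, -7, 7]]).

-64

Expand along row 1:
  + (-8) · |-8 2; -7 7| = (-8)·(-56 − (-14)) = 336
  − 7 · |4 2; -8 7| = −7·(28 − (-16)) = -308
  + 1 · |4 -8; -8 -7| = 1·(-28 − 64) = -92
Sum: (336) + (-308) + (-92) = -64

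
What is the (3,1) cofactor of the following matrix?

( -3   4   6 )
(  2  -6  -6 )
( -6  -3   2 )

The cofactor is 12.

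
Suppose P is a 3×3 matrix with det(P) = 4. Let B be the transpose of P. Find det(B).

4

det(Pᵀ) = det(P).
det(B) = (1)·(4) = 4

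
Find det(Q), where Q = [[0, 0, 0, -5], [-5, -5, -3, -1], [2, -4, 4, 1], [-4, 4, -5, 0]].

Expand along row 1 (it has 3 zeros):
  − (-5) · M_14   where M_14 = det([-5 -5 -3; 2 -4 4; -4 4 -5]) = 34
det = (-1)·(-5)·(34) = 170

det(Q) = 170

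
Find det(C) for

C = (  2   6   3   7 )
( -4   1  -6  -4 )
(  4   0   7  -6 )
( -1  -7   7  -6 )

Expand along row 3 (it has 1 zero):
  + (4) · M_31   where M_31 = det([6 3 7; 1 -6 -4; -7 7 -6]) = 241
  + (7) · M_33   where M_33 = det([2 6 7; -4 1 -4; -1 -7 -6]) = 15
  − (-6) · M_34   where M_34 = det([2 6 3; -4 1 -6; -1 -7 7]) = 221
det = (+1)·(4)·(241) + (+1)·(7)·(15) + (-1)·(-6)·(221) = 2395

2395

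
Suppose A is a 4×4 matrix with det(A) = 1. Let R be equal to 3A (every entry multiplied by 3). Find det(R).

81

For a 4×4 matrix, det(3A) = 3^4·det(A) = 81·det(A).
det(R) = (81)·(1) = 81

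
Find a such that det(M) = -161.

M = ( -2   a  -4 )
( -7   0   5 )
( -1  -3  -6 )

Expanding along the column containing a, det(M) is linear in a: det(M) = (-47)·a + (-114).
Set (-47)·a + (-114) = -161  ⇒  (-47)·a = -47  ⇒  a = 1.

a = 1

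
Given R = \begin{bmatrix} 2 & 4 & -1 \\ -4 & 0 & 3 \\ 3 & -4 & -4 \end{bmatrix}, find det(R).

Expand along row 2:
  − (-4) · |4 -1; -4 -4| = −(-4)·(-16 − 4) = -80
  − 3 · |2 4; 3 -4| = −3·(-8 − 12) = 60
Sum: (-80) + (60) = -20

The determinant is -20.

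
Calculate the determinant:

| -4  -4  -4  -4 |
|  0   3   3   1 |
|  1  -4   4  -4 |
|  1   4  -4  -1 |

Expand along row 2 (it has 1 zero):
  + (3) · M_22   where M_22 = det([-4 -4 -4; 1 4 -4; 1 -4 -1]) = 124
  − (3) · M_23   where M_23 = det([-4 -4 -4; 1 -4 -4; 1 4 -1]) = -100
  + (1) · M_24   where M_24 = det([-4 -4 -4; 1 -4 4; 1 4 -4]) = -64
det = (+1)·(3)·(124) + (-1)·(3)·(-100) + (+1)·(1)·(-64) = 608

The determinant is 608.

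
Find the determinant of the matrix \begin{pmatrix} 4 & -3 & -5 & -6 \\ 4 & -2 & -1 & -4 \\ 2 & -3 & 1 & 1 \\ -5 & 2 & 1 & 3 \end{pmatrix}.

-87

Expand along row 1:
  + (4) · M_11   where M_11 = det([-2 -1 -4; -3 1 1; 2 1 3]) = 5
  − (-3) · M_12   where M_12 = det([4 -1 -4; 2 1 1; -5 1 3]) = -9
  + (-5) · M_13   where M_13 = det([4 -2 -4; 2 -3 1; -5 2 3]) = 22
  − (-6) · M_14   where M_14 = det([4 -2 -1; 2 -3 1; -5 2 1]) = 5
det = (+1)·(4)·(5) + (-1)·(-3)·(-9) + (+1)·(-5)·(22) + (-1)·(-6)·(5) = -87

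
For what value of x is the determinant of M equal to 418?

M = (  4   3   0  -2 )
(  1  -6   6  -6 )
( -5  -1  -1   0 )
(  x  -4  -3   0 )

Expanding along the column containing x, det(M) is linear in x: det(M) = (42)·x + (712).
Set (42)·x + (712) = 418  ⇒  (42)·x = -294  ⇒  x = -7.

-7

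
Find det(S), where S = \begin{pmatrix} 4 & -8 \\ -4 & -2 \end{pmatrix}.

det(S) = 4·(-2) − (-8)·(-4) = -8 − 32 = -40

The determinant is -40.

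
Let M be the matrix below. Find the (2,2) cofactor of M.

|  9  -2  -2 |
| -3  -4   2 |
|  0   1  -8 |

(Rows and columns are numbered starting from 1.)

Delete row 2 and column 2; the remaining 2×2 submatrix is [9 -2; 0 -8].
Its determinant is 9·(-8) − (-2)·0 = -72.
The cofactor carries sign (−1)^(2+2) = +1, so C_{2,2} = +(-72) = -72.

The cofactor is -72.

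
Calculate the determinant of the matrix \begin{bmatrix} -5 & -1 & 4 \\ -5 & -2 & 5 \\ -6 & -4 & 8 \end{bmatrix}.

2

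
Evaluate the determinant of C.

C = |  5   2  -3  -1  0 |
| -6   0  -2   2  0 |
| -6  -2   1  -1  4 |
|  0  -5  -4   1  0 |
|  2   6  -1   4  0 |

Expand along column 5 (it has 4 zeros):
  + (4) · M_35   where M_35 = det([5 2 -3 -1; -6 0 -2 2; 0 -5 -4 1; 2 6 -1 4]) = -896
det = (+1)·(4)·(-896) = -3584

-3584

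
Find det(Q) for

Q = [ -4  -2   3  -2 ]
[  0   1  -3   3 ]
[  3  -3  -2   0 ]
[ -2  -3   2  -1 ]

54

Expand along row 2 (it has 1 zero):
  + (1) · M_22   where M_22 = det([-4 3 -2; 3 -2 0; -2 2 -1]) = -3
  − (-3) · M_23   where M_23 = det([-4 -2 -2; 3 -3 0; -2 -3 -1]) = 12
  + (3) · M_24   where M_24 = det([-4 -2 3; 3 -3 -2; -2 -3 2]) = 7
det = (+1)·(1)·(-3) + (-1)·(-3)·(12) + (+1)·(3)·(7) = 54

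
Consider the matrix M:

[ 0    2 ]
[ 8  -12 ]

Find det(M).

-16

det(M) = 0·(-12) − 2·8 = 0 − 16 = -16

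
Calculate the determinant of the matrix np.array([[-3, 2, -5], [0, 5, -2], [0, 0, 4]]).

The matrix is upper triangular, so the determinant is the product of the diagonal entries:
det = (-3) · (5) · (4) = -60

The determinant is -60.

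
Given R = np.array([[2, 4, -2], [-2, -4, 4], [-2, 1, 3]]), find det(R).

-20

Expand along column 1:
  + 2 · |-4 4; 1 3| = 2·(-12 − 4) = -32
  − (-2) · |4 -2; 1 3| = −(-2)·(12 − (-2)) = 28
  + (-2) · |4 -2; -4 4| = (-2)·(16 − 8) = -16
Sum: (-32) + (28) + (-16) = -20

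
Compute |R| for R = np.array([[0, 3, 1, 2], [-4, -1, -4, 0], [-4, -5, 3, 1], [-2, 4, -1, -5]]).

|R| = -778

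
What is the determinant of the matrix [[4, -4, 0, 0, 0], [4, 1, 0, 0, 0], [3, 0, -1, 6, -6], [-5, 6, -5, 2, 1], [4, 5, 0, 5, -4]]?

The determinant is 860.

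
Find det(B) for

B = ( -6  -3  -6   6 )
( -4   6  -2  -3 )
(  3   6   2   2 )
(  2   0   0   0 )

-636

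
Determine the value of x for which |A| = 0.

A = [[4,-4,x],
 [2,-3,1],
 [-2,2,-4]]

8

Expanding along the column containing x, det(A) is linear in x: det(A) = (-2)·x + (16).
Set (-2)·x + (16) = 0  ⇒  (-2)·x = -16  ⇒  x = 8.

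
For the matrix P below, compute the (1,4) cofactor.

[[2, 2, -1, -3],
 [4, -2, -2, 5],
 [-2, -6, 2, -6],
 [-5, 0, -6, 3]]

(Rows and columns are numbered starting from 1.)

The cofactor is -248.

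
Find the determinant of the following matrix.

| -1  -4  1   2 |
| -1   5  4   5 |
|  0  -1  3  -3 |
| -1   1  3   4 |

The determinant is -18.

Expand along row 3 (it has 1 zero):
  − (-1) · M_32   where M_32 = det([-1 1 2; -1 4 5; -1 3 4]) = 0
  + (3) · M_33   where M_33 = det([-1 -4 2; -1 5 5; -1 1 4]) = -3
  − (-3) · M_34   where M_34 = det([-1 -4 1; -1 5 4; -1 1 3]) = -3
det = (-1)·(-1)·(0) + (+1)·(3)·(-3) + (-1)·(-3)·(-3) = -18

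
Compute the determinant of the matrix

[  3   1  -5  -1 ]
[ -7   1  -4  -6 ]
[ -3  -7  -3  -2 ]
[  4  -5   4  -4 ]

3259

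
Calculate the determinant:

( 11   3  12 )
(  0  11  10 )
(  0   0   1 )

121

The matrix is upper triangular, so the determinant is the product of the diagonal entries:
det = (11) · (11) · (1) = 121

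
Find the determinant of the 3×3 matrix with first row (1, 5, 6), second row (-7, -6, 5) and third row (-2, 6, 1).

-375

Expand along row 1:
  + 1 · |-6 5; 6 1| = 1·(-6 − 30) = -36
  − 5 · |-7 5; -2 1| = −5·(-7 − (-10)) = -15
  + 6 · |-7 -6; -2 6| = 6·(-42 − 12) = -324
Sum: (-36) + (-15) + (-324) = -375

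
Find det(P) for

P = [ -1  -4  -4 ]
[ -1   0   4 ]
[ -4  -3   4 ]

Expand along row 2:
  − (-1) · |-4 -4; -3 4| = −(-1)·(-16 − 12) = -28
  − 4 · |-1 -4; -4 -3| = −4·(3 − 16) = 52
Sum: (-28) + (52) = 24

det(P) = 24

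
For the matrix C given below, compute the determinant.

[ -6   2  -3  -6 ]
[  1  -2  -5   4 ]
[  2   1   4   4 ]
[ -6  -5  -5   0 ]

|C| = -890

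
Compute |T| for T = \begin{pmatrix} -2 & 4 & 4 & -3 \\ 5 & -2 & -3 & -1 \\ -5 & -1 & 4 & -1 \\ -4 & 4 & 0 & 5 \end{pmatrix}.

-18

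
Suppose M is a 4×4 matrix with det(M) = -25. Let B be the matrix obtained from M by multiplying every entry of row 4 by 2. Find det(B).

The determinant is -50.

Scaling one row by 2 multiplies the determinant by 2.
det(B) = (2)·(-25) = -50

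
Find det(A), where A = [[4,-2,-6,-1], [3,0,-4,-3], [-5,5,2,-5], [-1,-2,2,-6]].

400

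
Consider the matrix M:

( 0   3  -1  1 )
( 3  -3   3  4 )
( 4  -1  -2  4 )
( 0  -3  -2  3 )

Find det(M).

243

Expand along column 1 (it has 2 zeros):
  − (3) · M_21   where M_21 = det([3 -1 1; -1 -2 4; -3 -2 3]) = 11
  + (4) · M_31   where M_31 = det([3 -1 1; -3 3 4; -3 -2 3]) = 69
det = (-1)·(3)·(11) + (+1)·(4)·(69) = 243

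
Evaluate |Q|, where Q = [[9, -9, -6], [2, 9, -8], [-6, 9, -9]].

-1107

Expand along row 1:
  + 9 · |9 -8; 9 -9| = 9·(-81 − (-72)) = -81
  − (-9) · |2 -8; -6 -9| = −(-9)·(-18 − 48) = -594
  + (-6) · |2 9; -6 9| = (-6)·(18 − (-54)) = -432
Sum: (-81) + (-594) + (-432) = -1107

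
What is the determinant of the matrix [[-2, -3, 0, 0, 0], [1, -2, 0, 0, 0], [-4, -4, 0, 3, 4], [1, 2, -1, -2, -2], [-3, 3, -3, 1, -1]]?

The matrix is block lower-triangular with a 2×2 block and a 3×3 block on the diagonal, so its determinant equals the product of the determinants of the diagonal blocks.
det of the 2×2 block = 7
det of the 3×3 block = -13
det = (7)·(-13) = -91

The determinant is -91.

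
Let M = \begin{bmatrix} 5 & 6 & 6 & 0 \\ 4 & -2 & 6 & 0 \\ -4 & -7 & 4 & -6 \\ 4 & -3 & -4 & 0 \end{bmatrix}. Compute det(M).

2076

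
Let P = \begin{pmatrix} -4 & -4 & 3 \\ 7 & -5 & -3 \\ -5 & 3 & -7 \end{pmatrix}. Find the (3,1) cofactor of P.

Delete row 3 and column 1; the remaining 2×2 submatrix is [-4 3; -5 -3].
Its determinant is (-4)·(-3) − 3·(-5) = 27.
The cofactor carries sign (−1)^(3+1) = +1, so C_{3,1} = +(27) = 27.

The cofactor is 27.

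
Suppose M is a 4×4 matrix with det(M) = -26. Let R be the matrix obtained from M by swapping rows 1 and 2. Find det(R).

26

Swapping two rows multiplies the determinant by −1.
det(R) = (-1)·(-26) = 26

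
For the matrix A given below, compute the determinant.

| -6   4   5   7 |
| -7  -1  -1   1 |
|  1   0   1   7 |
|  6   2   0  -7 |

291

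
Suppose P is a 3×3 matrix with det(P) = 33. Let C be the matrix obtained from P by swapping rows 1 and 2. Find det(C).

-33

Swapping two rows multiplies the determinant by −1.
det(C) = (-1)·(33) = -33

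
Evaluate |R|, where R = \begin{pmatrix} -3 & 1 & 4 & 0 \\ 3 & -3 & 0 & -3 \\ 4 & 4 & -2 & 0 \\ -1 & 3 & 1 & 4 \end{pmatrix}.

Expand along column 4 (it has 2 zeros):
  + (-3) · M_24   where M_24 = det([-3 1 4; 4 4 -2; -1 3 1]) = 32
  + (4) · M_44   where M_44 = det([-3 1 4; 3 -3 0; 4 4 -2]) = 84
det = (+1)·(-3)·(32) + (+1)·(4)·(84) = 240

det(R) = 240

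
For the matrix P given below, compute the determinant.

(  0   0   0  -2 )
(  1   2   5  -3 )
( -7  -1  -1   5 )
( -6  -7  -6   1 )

284

Expand along row 1 (it has 3 zeros):
  − (-2) · M_14   where M_14 = det([1 2 5; -7 -1 -1; -6 -7 -6]) = 142
det = (-1)·(-2)·(142) = 284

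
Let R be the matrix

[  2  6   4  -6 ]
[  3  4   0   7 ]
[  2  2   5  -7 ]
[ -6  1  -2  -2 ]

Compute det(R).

Expand along row 2 (it has 1 zero):
  − (3) · M_21   where M_21 = det([6 4 -6; 2 5 -7; 1 -2 -2]) = -102
  + (4) · M_22   where M_22 = det([2 4 -6; 2 5 -7; -6 -2 -2]) = -20
  + (7) · M_24   where M_24 = det([2 6 4; 2 2 5; -6 1 -2]) = -118
det = (-1)·(3)·(-102) + (+1)·(4)·(-20) + (+1)·(7)·(-118) = -600

The determinant is -600.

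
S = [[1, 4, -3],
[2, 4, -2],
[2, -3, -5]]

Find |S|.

|S| = 40

Expand along row 1:
  + 1 · |4 -2; -3 -5| = 1·(-20 − 6) = -26
  − 4 · |2 -2; 2 -5| = −4·(-10 − (-4)) = 24
  + (-3) · |2 4; 2 -3| = (-3)·(-6 − 8) = 42
Sum: (-26) + (24) + (42) = 40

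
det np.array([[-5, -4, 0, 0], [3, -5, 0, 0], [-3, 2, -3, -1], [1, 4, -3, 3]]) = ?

-444

The matrix is block lower-triangular with a 2×2 block and a 2×2 block on the diagonal, so its determinant equals the product of the determinants of the diagonal blocks.
det of the 2×2 block = 37
det of the 2×2 block = -12
det = (37)·(-12) = -444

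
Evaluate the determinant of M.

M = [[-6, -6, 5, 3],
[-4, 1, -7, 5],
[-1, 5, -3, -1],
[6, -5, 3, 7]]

Expand along row 1:
  + (-6) · M_11   where M_11 = det([1 -7 5; 5 -3 -1; -5 3 7]) = 192
  − (-6) · M_12   where M_12 = det([-4 -7 5; -1 -3 -1; 6 3 7]) = 140
  + (5) · M_13   where M_13 = det([-4 1 5; -1 5 -1; 6 -5 7]) = -244
  − (3) · M_14   where M_14 = det([-4 1 -7; -1 5 -3; 6 -5 3]) = 160
det = (+1)·(-6)·(192) + (-1)·(-6)·(140) + (+1)·(5)·(-244) + (-1)·(3)·(160) = -2012

-2012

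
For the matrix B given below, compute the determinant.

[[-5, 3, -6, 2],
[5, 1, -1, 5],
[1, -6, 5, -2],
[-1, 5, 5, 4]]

Expand along row 1:
  + (-5) · M_11   where M_11 = det([1 -1 5; -6 5 -2; 5 5 4]) = -259
  − (3) · M_12   where M_12 = det([5 -1 5; 1 5 -2; -1 5 4]) = 202
  + (-6) · M_13   where M_13 = det([5 1 5; 1 -6 -2; -1 5 4]) = -77
  − (2) · M_14   where M_14 = det([5 1 -1; 1 -6 5; -1 5 5]) = -284
det = (+1)·(-5)·(-259) + (-1)·(3)·(202) + (+1)·(-6)·(-77) + (-1)·(2)·(-284) = 1719

1719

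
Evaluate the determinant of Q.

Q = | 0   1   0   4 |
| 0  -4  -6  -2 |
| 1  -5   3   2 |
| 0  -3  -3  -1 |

-24

Expand along column 1 (it has 3 zeros):
  + (1) · M_31   where M_31 = det([1 0 4; -4 -6 -2; -3 -3 -1]) = -24
det = (+1)·(1)·(-24) = -24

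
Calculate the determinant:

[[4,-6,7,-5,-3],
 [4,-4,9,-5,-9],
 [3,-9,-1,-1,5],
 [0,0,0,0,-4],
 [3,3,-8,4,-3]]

Expand along row 4 (it has 4 zeros):
  − (-4) · M_45   where M_45 = det([4 -6 7 -5; 4 -4 9 -5; 3 -9 -1 -1; 3 3 -8 4]) = 348
det = (-1)·(-4)·(348) = 1392

The determinant is 1392.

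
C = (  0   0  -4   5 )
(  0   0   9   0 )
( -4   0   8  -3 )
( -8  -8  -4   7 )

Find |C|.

-1440

Expand along row 2 (it has 3 zeros):
  − (9) · M_23   where M_23 = det([0 0 5; -4 0 -3; -8 -8 7]) = 160
det = (-1)·(9)·(160) = -1440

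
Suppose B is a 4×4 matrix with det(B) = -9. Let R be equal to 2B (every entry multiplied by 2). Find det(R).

det(R) = -144

For a 4×4 matrix, det(2B) = 2^4·det(B) = 16·det(B).
det(R) = (16)·(-9) = -144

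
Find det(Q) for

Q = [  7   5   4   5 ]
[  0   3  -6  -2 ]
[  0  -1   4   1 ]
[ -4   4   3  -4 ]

11

Expand along column 1 (it has 2 zeros):
  + (7) · M_11   where M_11 = det([3 -6 -2; -1 4 1; 4 3 -4]) = -19
  − (-4) · M_41   where M_41 = det([5 4 5; 3 -6 -2; -1 4 1]) = 36
det = (+1)·(7)·(-19) + (-1)·(-4)·(36) = 11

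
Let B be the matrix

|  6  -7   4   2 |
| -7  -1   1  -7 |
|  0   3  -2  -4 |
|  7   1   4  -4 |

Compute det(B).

Expand along row 3 (it has 1 zero):
  − (3) · M_32   where M_32 = det([6 4 2; -7 1 -7; 7 4 -4]) = -234
  + (-2) · M_33   where M_33 = det([6 -7 2; -7 -1 -7; 7 1 -4]) = 605
  − (-4) · M_34   where M_34 = det([6 -7 4; -7 -1 1; 7 1 4]) = -275
det = (-1)·(3)·(-234) + (+1)·(-2)·(605) + (-1)·(-4)·(-275) = -1608

-1608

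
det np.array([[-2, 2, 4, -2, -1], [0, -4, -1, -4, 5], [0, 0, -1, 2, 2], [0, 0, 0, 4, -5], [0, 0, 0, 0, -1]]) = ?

32

The matrix is upper triangular, so the determinant is the product of the diagonal entries:
det = (-2) · (-4) · (-1) · (4) · (-1) = 32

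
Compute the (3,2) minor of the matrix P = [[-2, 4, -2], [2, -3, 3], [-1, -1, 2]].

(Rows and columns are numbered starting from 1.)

The minor is -2.

Delete row 3 and column 2; the remaining 2×2 submatrix is [-2 -2; 2 3].
Its determinant is (-2)·3 − (-2)·2 = -2.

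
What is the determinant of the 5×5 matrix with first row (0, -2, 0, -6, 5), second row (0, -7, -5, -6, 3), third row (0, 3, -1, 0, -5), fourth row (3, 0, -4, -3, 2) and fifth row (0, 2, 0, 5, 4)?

The determinant is 3078.

Expand along column 1 (it has 4 zeros):
  − (3) · M_41   where M_41 = det([-2 0 -6 5; -7 -5 -6 3; 3 -1 0 -5; 2 0 5 4]) = -1026
det = (-1)·(3)·(-1026) = 3078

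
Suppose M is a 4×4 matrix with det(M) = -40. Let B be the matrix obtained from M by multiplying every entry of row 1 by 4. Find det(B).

Scaling one row by 4 multiplies the determinant by 4.
det(B) = (4)·(-40) = -160

det(B) = -160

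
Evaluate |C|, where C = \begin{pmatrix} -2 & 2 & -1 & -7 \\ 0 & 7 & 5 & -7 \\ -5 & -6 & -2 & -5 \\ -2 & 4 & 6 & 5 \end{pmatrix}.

Expand along row 2 (it has 1 zero):
  + (7) · M_22   where M_22 = det([-2 -1 -7; -5 -2 -5; -2 6 5]) = 163
  − (5) · M_23   where M_23 = det([-2 2 -7; -5 -6 -5; -2 4 5]) = 314
  + (-7) · M_24   where M_24 = det([-2 2 -1; -5 -6 -2; -2 4 6]) = 156
det = (+1)·(7)·(163) + (-1)·(5)·(314) + (+1)·(-7)·(156) = -1521

-1521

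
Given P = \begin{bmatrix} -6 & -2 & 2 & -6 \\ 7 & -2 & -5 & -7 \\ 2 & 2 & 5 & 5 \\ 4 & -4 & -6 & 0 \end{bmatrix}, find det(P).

Expand along row 4 (it has 1 zero):
  − (4) · M_41   where M_41 = det([-2 2 -6; -2 -5 -7; 2 5 5]) = -28
  + (-4) · M_42   where M_42 = det([-6 2 -6; 7 -5 -7; 2 5 5]) = -428
  − (-6) · M_43   where M_43 = det([-6 -2 -6; 7 -2 -7; 2 2 5]) = -34
det = (-1)·(4)·(-28) + (+1)·(-4)·(-428) + (-1)·(-6)·(-34) = 1620

|P| = 1620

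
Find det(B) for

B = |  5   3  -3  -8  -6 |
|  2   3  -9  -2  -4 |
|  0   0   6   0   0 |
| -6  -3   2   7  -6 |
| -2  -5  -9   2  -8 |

|B| = 3144

Expand along row 3 (it has 4 zeros):
  + (6) · M_33   where M_33 = det([5 3 -8 -6; 2 3 -2 -4; -6 -3 7 -6; -2 -5 2 -8]) = 524
det = (+1)·(6)·(524) = 3144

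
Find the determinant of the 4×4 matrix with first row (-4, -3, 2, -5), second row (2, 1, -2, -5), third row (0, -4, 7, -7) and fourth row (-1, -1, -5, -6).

Expand along row 3 (it has 1 zero):
  − (-4) · M_32   where M_32 = det([-4 2 -5; 2 -2 -5; -1 -5 -6]) = 146
  + (7) · M_33   where M_33 = det([-4 -3 -5; 2 1 -5; -1 -1 -6]) = -2
  − (-7) · M_34   where M_34 = det([-4 -3 2; 2 1 -2; -1 -1 -5]) = -10
det = (-1)·(-4)·(146) + (+1)·(7)·(-2) + (-1)·(-7)·(-10) = 500

500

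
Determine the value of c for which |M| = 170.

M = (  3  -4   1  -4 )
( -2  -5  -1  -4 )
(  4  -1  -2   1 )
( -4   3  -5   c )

8

Expanding along the column containing c, det(M) is linear in c: det(M) = (81)·c + (-478).
Set (81)·c + (-478) = 170  ⇒  (81)·c = 648  ⇒  c = 8.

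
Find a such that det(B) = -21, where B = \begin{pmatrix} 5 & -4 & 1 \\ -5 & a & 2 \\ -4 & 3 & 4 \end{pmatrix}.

a = 3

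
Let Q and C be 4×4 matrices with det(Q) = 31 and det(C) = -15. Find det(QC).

The determinant is -465.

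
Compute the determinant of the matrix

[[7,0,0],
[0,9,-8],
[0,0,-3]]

The matrix is upper triangular, so the determinant is the product of the diagonal entries:
det = (7) · (9) · (-3) = -189

The determinant is -189.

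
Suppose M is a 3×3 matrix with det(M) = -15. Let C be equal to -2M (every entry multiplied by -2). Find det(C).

For a 3×3 matrix, det(-2M) = (-2)^3·det(M) = -8·det(M).
det(C) = (-8)·(-15) = 120

det(C) = 120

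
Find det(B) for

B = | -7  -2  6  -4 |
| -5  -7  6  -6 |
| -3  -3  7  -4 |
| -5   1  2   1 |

det(B) = 301

Expand along row 1:
  + (-7) · M_11   where M_11 = det([-7 6 -6; -3 7 -4; 1 2 1]) = -33
  − (-2) · M_12   where M_12 = det([-5 6 -6; -3 7 -4; -5 2 1]) = -111
  + (6) · M_13   where M_13 = det([-5 -7 -6; -3 -3 -4; -5 1 1]) = -58
  − (-4) · M_14   where M_14 = det([-5 -7 6; -3 -3 7; -5 1 2]) = 160
det = (+1)·(-7)·(-33) + (-1)·(-2)·(-111) + (+1)·(6)·(-58) + (-1)·(-4)·(160) = 301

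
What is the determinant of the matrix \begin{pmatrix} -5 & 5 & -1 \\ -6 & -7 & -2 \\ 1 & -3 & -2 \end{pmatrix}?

Expand along column 1:
  + (-5) · |-7 -2; -3 -2| = (-5)·(14 − 6) = -40
  − (-6) · |5 -1; -3 -2| = −(-6)·(-10 − 3) = -78
  + 1 · |5 -1; -7 -2| = 1·(-10 − 7) = -17
Sum: (-40) + (-78) + (-17) = -135

The determinant is -135.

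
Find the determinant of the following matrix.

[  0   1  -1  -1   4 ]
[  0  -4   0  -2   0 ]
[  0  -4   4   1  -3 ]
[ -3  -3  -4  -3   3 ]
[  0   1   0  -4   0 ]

-702

Expand along column 1 (it has 4 zeros):
  − (-3) · M_41   where M_41 = det([1 -1 -1 4; -4 0 -2 0; -4 4 1 -3; 1 0 -4 0]) = -234
det = (-1)·(-3)·(-234) = -702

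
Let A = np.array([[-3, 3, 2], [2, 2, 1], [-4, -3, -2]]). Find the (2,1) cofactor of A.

0

Delete row 2 and column 1; the remaining 2×2 submatrix is [3 2; -3 -2].
Its determinant is 3·(-2) − 2·(-3) = 0.
The cofactor carries sign (−1)^(2+1) = −1, so C_{2,1} = −(0) = 0.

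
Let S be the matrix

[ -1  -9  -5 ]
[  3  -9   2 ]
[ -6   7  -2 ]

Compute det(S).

Expand along row 1:
  + (-1) · |-9 2; 7 -2| = (-1)·(18 − 14) = -4
  − (-9) · |3 2; -6 -2| = −(-9)·(-6 − (-12)) = 54
  + (-5) · |3 -9; -6 7| = (-5)·(21 − 54) = 165
Sum: (-4) + (54) + (165) = 215

The determinant is 215.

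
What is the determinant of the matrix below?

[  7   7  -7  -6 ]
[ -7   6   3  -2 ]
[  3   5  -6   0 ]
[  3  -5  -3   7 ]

The determinant is -157.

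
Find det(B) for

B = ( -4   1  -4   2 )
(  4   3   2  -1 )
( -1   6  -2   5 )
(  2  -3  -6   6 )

Expand along row 1:
  + (-4) · M_11   where M_11 = det([3 2 -1; 6 -2 5; -3 -6 6]) = -6
  − (1) · M_12   where M_12 = det([4 2 -1; -1 -2 5; 2 -6 6]) = 94
  + (-4) · M_13   where M_13 = det([4 3 -1; -1 6 5; 2 -3 6]) = 261
  − (2) · M_14   where M_14 = det([4 3 2; -1 6 -2; 2 -3 -6]) = -216
det = (+1)·(-4)·(-6) + (-1)·(1)·(94) + (+1)·(-4)·(261) + (-1)·(2)·(-216) = -682

det(B) = -682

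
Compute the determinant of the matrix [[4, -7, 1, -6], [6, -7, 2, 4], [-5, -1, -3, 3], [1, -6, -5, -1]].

1980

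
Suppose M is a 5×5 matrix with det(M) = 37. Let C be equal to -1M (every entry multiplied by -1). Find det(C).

det(C) = -37

For a 5×5 matrix, det(-1M) = (-1)^5·det(M) = -1·det(M).
det(C) = (-1)·(37) = -37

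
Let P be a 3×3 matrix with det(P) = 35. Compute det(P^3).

42875

det(P^3) = (det P)^3 = (35)^3 = 42875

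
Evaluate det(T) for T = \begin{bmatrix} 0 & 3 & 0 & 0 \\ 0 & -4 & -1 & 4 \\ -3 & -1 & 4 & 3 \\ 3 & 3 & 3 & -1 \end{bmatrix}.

Expand along row 1 (it has 3 zeros):
  − (3) · M_12   where M_12 = det([0 -1 4; -3 4 3; 3 3 -1]) = -90
det = (-1)·(3)·(-90) = 270

|T| = 270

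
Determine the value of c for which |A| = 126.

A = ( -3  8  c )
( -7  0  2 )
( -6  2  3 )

-3

Expanding along the row containing c, det(A) is linear in c: det(A) = (-14)·c + (84).
Set (-14)·c + (84) = 126  ⇒  (-14)·c = 42  ⇒  c = -3.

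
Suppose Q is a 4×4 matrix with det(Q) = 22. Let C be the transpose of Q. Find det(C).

det(Qᵀ) = det(Q).
det(C) = (1)·(22) = 22

22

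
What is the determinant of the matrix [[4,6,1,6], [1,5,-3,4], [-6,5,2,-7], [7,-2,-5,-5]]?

Expand along row 1:
  + (4) · M_11   where M_11 = det([5 -3 4; 5 2 -7; -2 -5 -5]) = -426
  − (6) · M_12   where M_12 = det([1 -3 4; -6 2 -7; 7 -5 -5]) = 256
  + (1) · M_13   where M_13 = det([1 5 4; -6 5 -7; 7 -2 -5]) = -526
  − (6) · M_14   where M_14 = det([1 5 -3; -6 5 2; 7 -2 -5]) = -32
det = (+1)·(4)·(-426) + (-1)·(6)·(256) + (+1)·(1)·(-526) + (-1)·(6)·(-32) = -3574

-3574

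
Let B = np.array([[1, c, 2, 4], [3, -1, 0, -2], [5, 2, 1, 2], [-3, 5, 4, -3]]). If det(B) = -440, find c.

Expanding along the column containing c, det(B) is linear in c: det(B) = (79)·c + (-361).
Set (79)·c + (-361) = -440  ⇒  (79)·c = -79  ⇒  c = -1.

c = -1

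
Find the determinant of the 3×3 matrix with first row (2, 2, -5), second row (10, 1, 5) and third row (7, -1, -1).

The determinant is 183.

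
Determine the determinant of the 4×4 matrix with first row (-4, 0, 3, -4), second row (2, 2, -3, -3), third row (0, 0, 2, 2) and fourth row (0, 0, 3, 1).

The matrix is block upper-triangular with a 2×2 block and a 2×2 block on the diagonal, so its determinant equals the product of the determinants of the diagonal blocks.
det of the 2×2 block = -8
det of the 2×2 block = -4
det = (-8)·(-4) = 32

32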